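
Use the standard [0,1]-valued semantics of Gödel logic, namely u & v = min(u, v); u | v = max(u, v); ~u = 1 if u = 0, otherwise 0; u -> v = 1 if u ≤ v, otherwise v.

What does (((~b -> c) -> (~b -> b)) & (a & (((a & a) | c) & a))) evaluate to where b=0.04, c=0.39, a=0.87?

0.87

~b: Gödel ¬ of 0.04 = 0 (operand ≠ 0)
(~b -> c): 0 ≤ 0.39, so result = 1
~b: Gödel ¬ of 0.04 = 0 (operand ≠ 0)
(~b -> b): 0 ≤ 0.04, so result = 1
((~b -> c) -> (~b -> b)): 1 ≤ 1, so result = 1
(a & a) = min(0.87, 0.87) = 0.87
((a & a) | c) = max(0.87, 0.39) = 0.87
(((a & a) | c) & a) = min(0.87, 0.87) = 0.87
(a & (((a & a) | c) & a)) = min(0.87, 0.87) = 0.87
(((~b -> c) -> (~b -> b)) & (a & (((a & a) | c) & a))) = min(1, 0.87) = 0.87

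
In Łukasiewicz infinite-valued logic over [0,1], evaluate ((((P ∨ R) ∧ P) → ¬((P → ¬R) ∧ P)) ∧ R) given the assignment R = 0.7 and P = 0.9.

(P ∨ R) = max(0.9, 0.7) = 0.9
((P ∨ R) ∧ P) = min(0.9, 0.9) = 0.9
¬R: Łukasiewicz ¬ gives 1 − 0.7 = 0.3
(P → ¬R): min(1, 1 − 0.9 + 0.3) = 0.4
((P → ¬R) ∧ P) = min(0.4, 0.9) = 0.4
¬((P → ¬R) ∧ P): Łukasiewicz ¬ gives 1 − 0.4 = 0.6
(((P ∨ R) ∧ P) → ¬((P → ¬R) ∧ P)): min(1, 1 − 0.9 + 0.6) = 0.7
((((P ∨ R) ∧ P) → ¬((P → ¬R) ∧ P)) ∧ R) = min(0.7, 0.7) = 0.7

0.70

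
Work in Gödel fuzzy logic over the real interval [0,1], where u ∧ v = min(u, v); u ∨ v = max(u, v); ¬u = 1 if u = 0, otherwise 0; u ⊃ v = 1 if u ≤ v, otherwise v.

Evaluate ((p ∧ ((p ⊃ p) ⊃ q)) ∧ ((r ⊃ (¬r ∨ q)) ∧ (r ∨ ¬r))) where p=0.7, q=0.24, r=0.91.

(p ⊃ p): 0.7 ≤ 0.7, so result = 1
((p ⊃ p) ⊃ q): 1 > 0.24, so result = 0.24
(p ∧ ((p ⊃ p) ⊃ q)) = min(0.7, 0.24) = 0.24
¬r: Gödel ¬ of 0.91 = 0 (operand ≠ 0)
(¬r ∨ q) = max(0, 0.24) = 0.24
(r ⊃ (¬r ∨ q)): 0.91 > 0.24, so result = 0.24
¬r: Gödel ¬ of 0.91 = 0 (operand ≠ 0)
(r ∨ ¬r) = max(0.91, 0) = 0.91
((r ⊃ (¬r ∨ q)) ∧ (r ∨ ¬r)) = min(0.24, 0.91) = 0.24
((p ∧ ((p ⊃ p) ⊃ q)) ∧ ((r ⊃ (¬r ∨ q)) ∧ (r ∨ ¬r))) = min(0.24, 0.24) = 0.24

0.24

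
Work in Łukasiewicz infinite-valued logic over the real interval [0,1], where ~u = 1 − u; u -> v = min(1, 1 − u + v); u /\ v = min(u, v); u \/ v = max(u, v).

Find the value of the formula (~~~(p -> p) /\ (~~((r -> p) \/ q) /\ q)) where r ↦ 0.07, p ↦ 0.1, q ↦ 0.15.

(p -> p): min(1, 1 − 0.1 + 0.1) = 1
~(p -> p): Łukasiewicz ¬ gives 1 − 1 = 0
~~(p -> p): Łukasiewicz ¬ gives 1 − 0 = 1
~~~(p -> p): Łukasiewicz ¬ gives 1 − 1 = 0
(r -> p): min(1, 1 − 0.07 + 0.1) = 1
((r -> p) \/ q) = max(1, 0.15) = 1
~((r -> p) \/ q): Łukasiewicz ¬ gives 1 − 1 = 0
~~((r -> p) \/ q): Łukasiewicz ¬ gives 1 − 0 = 1
(~~((r -> p) \/ q) /\ q) = min(1, 0.15) = 0.15
(~~~(p -> p) /\ (~~((r -> p) \/ q) /\ q)) = min(0, 0.15) = 0

0.00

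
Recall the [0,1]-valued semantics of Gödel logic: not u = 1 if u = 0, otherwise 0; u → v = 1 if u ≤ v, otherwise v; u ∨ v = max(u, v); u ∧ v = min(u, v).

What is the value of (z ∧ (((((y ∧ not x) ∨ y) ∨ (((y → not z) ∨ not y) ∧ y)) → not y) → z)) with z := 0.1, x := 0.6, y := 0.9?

not x: Gödel ¬ of 0.6 = 0 (operand ≠ 0)
(y ∧ not x) = min(0.9, 0) = 0
((y ∧ not x) ∨ y) = max(0, 0.9) = 0.9
not z: Gödel ¬ of 0.1 = 0 (operand ≠ 0)
(y → not z): 0.9 > 0, so result = 0
not y: Gödel ¬ of 0.9 = 0 (operand ≠ 0)
((y → not z) ∨ not y) = max(0, 0) = 0
(((y → not z) ∨ not y) ∧ y) = min(0, 0.9) = 0
(((y ∧ not x) ∨ y) ∨ (((y → not z) ∨ not y) ∧ y)) = max(0.9, 0) = 0.9
not y: Gödel ¬ of 0.9 = 0 (operand ≠ 0)
((((y ∧ not x) ∨ y) ∨ (((y → not z) ∨ not y) ∧ y)) → not y): 0.9 > 0, so result = 0
(((((y ∧ not x) ∨ y) ∨ (((y → not z) ∨ not y) ∧ y)) → not y) → z): 0 ≤ 0.1, so result = 1
(z ∧ (((((y ∧ not x) ∨ y) ∨ (((y → not z) ∨ not y) ∧ y)) → not y) → z)) = min(0.1, 1) = 0.1

0.10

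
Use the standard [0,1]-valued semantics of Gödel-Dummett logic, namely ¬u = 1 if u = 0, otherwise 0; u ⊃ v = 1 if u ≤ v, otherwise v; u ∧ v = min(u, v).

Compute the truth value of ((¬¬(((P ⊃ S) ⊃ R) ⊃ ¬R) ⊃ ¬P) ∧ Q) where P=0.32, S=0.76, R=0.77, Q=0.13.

0.13

(P ⊃ S): 0.32 ≤ 0.76, so result = 1
((P ⊃ S) ⊃ R): 1 > 0.77, so result = 0.77
¬R: Gödel ¬ of 0.77 = 0 (operand ≠ 0)
(((P ⊃ S) ⊃ R) ⊃ ¬R): 0.77 > 0, so result = 0
¬(((P ⊃ S) ⊃ R) ⊃ ¬R): Gödel ¬ of 0 = 1 (operand is 0)
¬¬(((P ⊃ S) ⊃ R) ⊃ ¬R): Gödel ¬ of 1 = 0 (operand ≠ 0)
¬P: Gödel ¬ of 0.32 = 0 (operand ≠ 0)
(¬¬(((P ⊃ S) ⊃ R) ⊃ ¬R) ⊃ ¬P): 0 ≤ 0, so result = 1
((¬¬(((P ⊃ S) ⊃ R) ⊃ ¬R) ⊃ ¬P) ∧ Q) = min(1, 0.13) = 0.13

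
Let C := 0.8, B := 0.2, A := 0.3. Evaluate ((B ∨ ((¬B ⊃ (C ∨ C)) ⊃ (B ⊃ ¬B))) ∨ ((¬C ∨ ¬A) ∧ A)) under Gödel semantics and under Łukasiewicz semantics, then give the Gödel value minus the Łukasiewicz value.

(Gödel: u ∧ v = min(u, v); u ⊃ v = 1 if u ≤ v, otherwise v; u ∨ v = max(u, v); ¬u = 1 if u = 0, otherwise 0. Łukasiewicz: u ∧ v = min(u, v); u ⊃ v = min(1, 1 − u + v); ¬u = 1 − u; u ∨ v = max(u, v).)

-0.80

Gödel evaluation:
  ¬B: Gödel ¬ of 0.2 = 0 (operand ≠ 0)
  (C ∨ C) = max(0.8, 0.8) = 0.8
  (¬B ⊃ (C ∨ C)): 0 ≤ 0.8, so result = 1
  ¬B: Gödel ¬ of 0.2 = 0 (operand ≠ 0)
  (B ⊃ ¬B): 0.2 > 0, so result = 0
  ((¬B ⊃ (C ∨ C)) ⊃ (B ⊃ ¬B)): 1 > 0, so result = 0
  (B ∨ ((¬B ⊃ (C ∨ C)) ⊃ (B ⊃ ¬B))) = max(0.2, 0) = 0.2
  ¬C: Gödel ¬ of 0.8 = 0 (operand ≠ 0)
  ¬A: Gödel ¬ of 0.3 = 0 (operand ≠ 0)
  (¬C ∨ ¬A) = max(0, 0) = 0
  ((¬C ∨ ¬A) ∧ A) = min(0, 0.3) = 0
  ((B ∨ ((¬B ⊃ (C ∨ C)) ⊃ (B ⊃ ¬B))) ∨ ((¬C ∨ ¬A) ∧ A)) = max(0.2, 0) = 0.2
  Gödel value = 0.2
Łukasiewicz evaluation:
  ¬B: Łukasiewicz ¬ gives 1 − 0.2 = 0.8
  (C ∨ C) = max(0.8, 0.8) = 0.8
  (¬B ⊃ (C ∨ C)): min(1, 1 − 0.8 + 0.8) = 1
  ¬B: Łukasiewicz ¬ gives 1 − 0.2 = 0.8
  (B ⊃ ¬B): min(1, 1 − 0.2 + 0.8) = 1
  ((¬B ⊃ (C ∨ C)) ⊃ (B ⊃ ¬B)): min(1, 1 − 1 + 1) = 1
  (B ∨ ((¬B ⊃ (C ∨ C)) ⊃ (B ⊃ ¬B))) = max(0.2, 1) = 1
  ¬C: Łukasiewicz ¬ gives 1 − 0.8 = 0.2
  ¬A: Łukasiewicz ¬ gives 1 − 0.3 = 0.7
  (¬C ∨ ¬A) = max(0.2, 0.7) = 0.7
  ((¬C ∨ ¬A) ∧ A) = min(0.7, 0.3) = 0.3
  ((B ∨ ((¬B ⊃ (C ∨ C)) ⊃ (B ⊃ ¬B))) ∨ ((¬C ∨ ¬A) ∧ A)) = max(1, 0.3) = 1
  Łukasiewicz value = 1
Difference: 0.2 − 1 = -0.80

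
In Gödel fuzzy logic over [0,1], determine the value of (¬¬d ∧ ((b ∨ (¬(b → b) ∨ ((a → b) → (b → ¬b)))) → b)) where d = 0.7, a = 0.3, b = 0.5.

1.00

¬d: Gödel ¬ of 0.7 = 0 (operand ≠ 0)
¬¬d: Gödel ¬ of 0 = 1 (operand is 0)
(b → b): 0.5 ≤ 0.5, so result = 1
¬(b → b): Gödel ¬ of 1 = 0 (operand ≠ 0)
(a → b): 0.3 ≤ 0.5, so result = 1
¬b: Gödel ¬ of 0.5 = 0 (operand ≠ 0)
(b → ¬b): 0.5 > 0, so result = 0
((a → b) → (b → ¬b)): 1 > 0, so result = 0
(¬(b → b) ∨ ((a → b) → (b → ¬b))) = max(0, 0) = 0
(b ∨ (¬(b → b) ∨ ((a → b) → (b → ¬b)))) = max(0.5, 0) = 0.5
((b ∨ (¬(b → b) ∨ ((a → b) → (b → ¬b)))) → b): 0.5 ≤ 0.5, so result = 1
(¬¬d ∧ ((b ∨ (¬(b → b) ∨ ((a → b) → (b → ¬b)))) → b)) = min(1, 1) = 1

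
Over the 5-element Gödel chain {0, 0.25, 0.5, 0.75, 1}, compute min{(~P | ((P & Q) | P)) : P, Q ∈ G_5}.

The minimum is attained at P = 0.25, Q = 0:
  ~P: Gödel ¬ of 0.25 = 0 (operand ≠ 0)
  (P & Q) = min(0.25, 0) = 0
  ((P & Q) | P) = max(0, 0.25) = 0.25
  (~P | ((P & Q) | P)) = max(0, 0.25) = 0.25
Checking all 25 assignments confirms none give a value below 0.25.

0.25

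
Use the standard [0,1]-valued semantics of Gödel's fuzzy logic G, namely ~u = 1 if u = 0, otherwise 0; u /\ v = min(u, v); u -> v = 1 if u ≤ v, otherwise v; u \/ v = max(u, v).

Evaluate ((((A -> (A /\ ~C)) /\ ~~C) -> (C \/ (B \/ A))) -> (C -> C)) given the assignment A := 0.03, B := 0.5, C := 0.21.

~C: Gödel ¬ of 0.21 = 0 (operand ≠ 0)
(A /\ ~C) = min(0.03, 0) = 0
(A -> (A /\ ~C)): 0.03 > 0, so result = 0
~C: Gödel ¬ of 0.21 = 0 (operand ≠ 0)
~~C: Gödel ¬ of 0 = 1 (operand is 0)
((A -> (A /\ ~C)) /\ ~~C) = min(0, 1) = 0
(B \/ A) = max(0.5, 0.03) = 0.5
(C \/ (B \/ A)) = max(0.21, 0.5) = 0.5
(((A -> (A /\ ~C)) /\ ~~C) -> (C \/ (B \/ A))): 0 ≤ 0.5, so result = 1
(C -> C): 0.21 ≤ 0.21, so result = 1
((((A -> (A /\ ~C)) /\ ~~C) -> (C \/ (B \/ A))) -> (C -> C)): 1 ≤ 1, so result = 1

1.00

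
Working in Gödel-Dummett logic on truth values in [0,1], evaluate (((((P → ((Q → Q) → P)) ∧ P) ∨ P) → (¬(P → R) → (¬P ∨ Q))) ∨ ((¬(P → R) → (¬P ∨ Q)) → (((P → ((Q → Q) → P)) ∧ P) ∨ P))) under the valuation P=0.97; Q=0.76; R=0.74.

(Q → Q): 0.76 ≤ 0.76, so result = 1
((Q → Q) → P): 1 > 0.97, so result = 0.97
(P → ((Q → Q) → P)): 0.97 ≤ 0.97, so result = 1
((P → ((Q → Q) → P)) ∧ P) = min(1, 0.97) = 0.97
(((P → ((Q → Q) → P)) ∧ P) ∨ P) = max(0.97, 0.97) = 0.97
(P → R): 0.97 > 0.74, so result = 0.74
¬(P → R): Gödel ¬ of 0.74 = 0 (operand ≠ 0)
¬P: Gödel ¬ of 0.97 = 0 (operand ≠ 0)
(¬P ∨ Q) = max(0, 0.76) = 0.76
(¬(P → R) → (¬P ∨ Q)): 0 ≤ 0.76, so result = 1
((((P → ((Q → Q) → P)) ∧ P) ∨ P) → (¬(P → R) → (¬P ∨ Q))): 0.97 ≤ 1, so result = 1
(P → R): 0.97 > 0.74, so result = 0.74
¬(P → R): Gödel ¬ of 0.74 = 0 (operand ≠ 0)
¬P: Gödel ¬ of 0.97 = 0 (operand ≠ 0)
(¬P ∨ Q) = max(0, 0.76) = 0.76
(¬(P → R) → (¬P ∨ Q)): 0 ≤ 0.76, so result = 1
(Q → Q): 0.76 ≤ 0.76, so result = 1
((Q → Q) → P): 1 > 0.97, so result = 0.97
(P → ((Q → Q) → P)): 0.97 ≤ 0.97, so result = 1
((P → ((Q → Q) → P)) ∧ P) = min(1, 0.97) = 0.97
(((P → ((Q → Q) → P)) ∧ P) ∨ P) = max(0.97, 0.97) = 0.97
((¬(P → R) → (¬P ∨ Q)) → (((P → ((Q → Q) → P)) ∧ P) ∨ P)): 1 > 0.97, so result = 0.97
(((((P → ((Q → Q) → P)) ∧ P) ∨ P) → (¬(P → R) → (¬P ∨ Q))) ∨ ((¬(P → R) → (¬P ∨ Q)) → (((P → ((Q → Q) → P)) ∧ P) ∨ P))) = max(1, 0.97) = 1

1.00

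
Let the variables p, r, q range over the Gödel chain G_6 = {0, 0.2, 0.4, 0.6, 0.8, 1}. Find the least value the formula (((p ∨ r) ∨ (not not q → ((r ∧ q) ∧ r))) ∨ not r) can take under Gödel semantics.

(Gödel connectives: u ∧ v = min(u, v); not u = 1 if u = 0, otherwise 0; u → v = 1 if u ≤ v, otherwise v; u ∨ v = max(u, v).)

The minimum is attained at p = 0, r = 0.2, q = 0.2:
  (p ∨ r) = max(0, 0.2) = 0.2
  not q: Gödel ¬ of 0.2 = 0 (operand ≠ 0)
  not not q: Gödel ¬ of 0 = 1 (operand is 0)
  (r ∧ q) = min(0.2, 0.2) = 0.2
  ((r ∧ q) ∧ r) = min(0.2, 0.2) = 0.2
  (not not q → ((r ∧ q) ∧ r)): 1 > 0.2, so result = 0.2
  ((p ∨ r) ∨ (not not q → ((r ∧ q) ∧ r))) = max(0.2, 0.2) = 0.2
  not r: Gödel ¬ of 0.2 = 0 (operand ≠ 0)
  (((p ∨ r) ∨ (not not q → ((r ∧ q) ∧ r))) ∨ not r) = max(0.2, 0) = 0.2
Checking all 216 assignments confirms none give a value below 0.20.

0.20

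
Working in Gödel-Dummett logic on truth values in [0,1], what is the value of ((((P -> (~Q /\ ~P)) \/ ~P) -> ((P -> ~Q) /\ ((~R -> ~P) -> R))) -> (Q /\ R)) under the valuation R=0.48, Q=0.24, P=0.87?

0.24

~Q: Gödel ¬ of 0.24 = 0 (operand ≠ 0)
~P: Gödel ¬ of 0.87 = 0 (operand ≠ 0)
(~Q /\ ~P) = min(0, 0) = 0
(P -> (~Q /\ ~P)): 0.87 > 0, so result = 0
~P: Gödel ¬ of 0.87 = 0 (operand ≠ 0)
((P -> (~Q /\ ~P)) \/ ~P) = max(0, 0) = 0
~Q: Gödel ¬ of 0.24 = 0 (operand ≠ 0)
(P -> ~Q): 0.87 > 0, so result = 0
~R: Gödel ¬ of 0.48 = 0 (operand ≠ 0)
~P: Gödel ¬ of 0.87 = 0 (operand ≠ 0)
(~R -> ~P): 0 ≤ 0, so result = 1
((~R -> ~P) -> R): 1 > 0.48, so result = 0.48
((P -> ~Q) /\ ((~R -> ~P) -> R)) = min(0, 0.48) = 0
(((P -> (~Q /\ ~P)) \/ ~P) -> ((P -> ~Q) /\ ((~R -> ~P) -> R))): 0 ≤ 0, so result = 1
(Q /\ R) = min(0.24, 0.48) = 0.24
((((P -> (~Q /\ ~P)) \/ ~P) -> ((P -> ~Q) /\ ((~R -> ~P) -> R))) -> (Q /\ R)): 1 > 0.24, so result = 0.24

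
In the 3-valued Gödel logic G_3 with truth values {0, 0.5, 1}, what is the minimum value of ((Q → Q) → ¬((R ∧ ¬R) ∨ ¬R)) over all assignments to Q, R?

0.00

The minimum is attained at Q = 0, R = 0:
  (Q → Q): 0 ≤ 0, so result = 1
  ¬R: Gödel ¬ of 0 = 1 (operand is 0)
  (R ∧ ¬R) = min(0, 1) = 0
  ¬R: Gödel ¬ of 0 = 1 (operand is 0)
  ((R ∧ ¬R) ∨ ¬R) = max(0, 1) = 1
  ¬((R ∧ ¬R) ∨ ¬R): Gödel ¬ of 1 = 0 (operand ≠ 0)
  ((Q → Q) → ¬((R ∧ ¬R) ∨ ¬R)): 1 > 0, so result = 0
Checking all 9 assignments confirms none give a value below 0.00.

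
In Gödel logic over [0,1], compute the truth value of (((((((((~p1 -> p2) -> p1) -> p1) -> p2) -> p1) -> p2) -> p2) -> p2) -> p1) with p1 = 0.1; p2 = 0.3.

~p1: Gödel ¬ of 0.1 = 0 (operand ≠ 0)
(~p1 -> p2): 0 ≤ 0.3, so result = 1
((~p1 -> p2) -> p1): 1 > 0.1, so result = 0.1
(((~p1 -> p2) -> p1) -> p1): 0.1 ≤ 0.1, so result = 1
((((~p1 -> p2) -> p1) -> p1) -> p2): 1 > 0.3, so result = 0.3
(((((~p1 -> p2) -> p1) -> p1) -> p2) -> p1): 0.3 > 0.1, so result = 0.1
((((((~p1 -> p2) -> p1) -> p1) -> p2) -> p1) -> p2): 0.1 ≤ 0.3, so result = 1
(((((((~p1 -> p2) -> p1) -> p1) -> p2) -> p1) -> p2) -> p2): 1 > 0.3, so result = 0.3
((((((((~p1 -> p2) -> p1) -> p1) -> p2) -> p1) -> p2) -> p2) -> p2): 0.3 ≤ 0.3, so result = 1
(((((((((~p1 -> p2) -> p1) -> p1) -> p2) -> p1) -> p2) -> p2) -> p2) -> p1): 1 > 0.1, so result = 0.1

0.10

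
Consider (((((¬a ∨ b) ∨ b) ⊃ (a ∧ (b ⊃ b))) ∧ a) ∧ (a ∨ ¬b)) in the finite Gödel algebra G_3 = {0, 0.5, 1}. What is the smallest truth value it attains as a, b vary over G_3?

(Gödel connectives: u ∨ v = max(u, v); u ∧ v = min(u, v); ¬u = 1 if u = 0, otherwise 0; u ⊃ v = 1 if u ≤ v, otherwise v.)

0.00

The minimum is attained at a = 0, b = 0:
  ¬a: Gödel ¬ of 0 = 1 (operand is 0)
  (¬a ∨ b) = max(1, 0) = 1
  ((¬a ∨ b) ∨ b) = max(1, 0) = 1
  (b ⊃ b): 0 ≤ 0, so result = 1
  (a ∧ (b ⊃ b)) = min(0, 1) = 0
  (((¬a ∨ b) ∨ b) ⊃ (a ∧ (b ⊃ b))): 1 > 0, so result = 0
  ((((¬a ∨ b) ∨ b) ⊃ (a ∧ (b ⊃ b))) ∧ a) = min(0, 0) = 0
  ¬b: Gödel ¬ of 0 = 1 (operand is 0)
  (a ∨ ¬b) = max(0, 1) = 1
  (((((¬a ∨ b) ∨ b) ⊃ (a ∧ (b ⊃ b))) ∧ a) ∧ (a ∨ ¬b)) = min(0, 1) = 0
Checking all 9 assignments confirms none give a value below 0.00.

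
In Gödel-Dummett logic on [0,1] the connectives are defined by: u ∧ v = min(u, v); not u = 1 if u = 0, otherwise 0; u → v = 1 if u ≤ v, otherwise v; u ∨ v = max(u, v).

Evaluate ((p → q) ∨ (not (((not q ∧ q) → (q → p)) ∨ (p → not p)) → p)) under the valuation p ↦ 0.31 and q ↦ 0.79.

1.00

(p → q): 0.31 ≤ 0.79, so result = 1
not q: Gödel ¬ of 0.79 = 0 (operand ≠ 0)
(not q ∧ q) = min(0, 0.79) = 0
(q → p): 0.79 > 0.31, so result = 0.31
((not q ∧ q) → (q → p)): 0 ≤ 0.31, so result = 1
not p: Gödel ¬ of 0.31 = 0 (operand ≠ 0)
(p → not p): 0.31 > 0, so result = 0
(((not q ∧ q) → (q → p)) ∨ (p → not p)) = max(1, 0) = 1
not (((not q ∧ q) → (q → p)) ∨ (p → not p)): Gödel ¬ of 1 = 0 (operand ≠ 0)
(not (((not q ∧ q) → (q → p)) ∨ (p → not p)) → p): 0 ≤ 0.31, so result = 1
((p → q) ∨ (not (((not q ∧ q) → (q → p)) ∨ (p → not p)) → p)) = max(1, 1) = 1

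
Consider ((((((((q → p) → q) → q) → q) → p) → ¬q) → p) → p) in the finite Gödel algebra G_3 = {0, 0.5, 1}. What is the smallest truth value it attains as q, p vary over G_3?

The minimum is attained at q = 0.5, p = 0.5:
  (q → p): 0.5 ≤ 0.5, so result = 1
  ((q → p) → q): 1 > 0.5, so result = 0.5
  (((q → p) → q) → q): 0.5 ≤ 0.5, so result = 1
  ((((q → p) → q) → q) → q): 1 > 0.5, so result = 0.5
  (((((q → p) → q) → q) → q) → p): 0.5 ≤ 0.5, so result = 1
  ¬q: Gödel ¬ of 0.5 = 0 (operand ≠ 0)
  ((((((q → p) → q) → q) → q) → p) → ¬q): 1 > 0, so result = 0
  (((((((q → p) → q) → q) → q) → p) → ¬q) → p): 0 ≤ 0.5, so result = 1
  ((((((((q → p) → q) → q) → q) → p) → ¬q) → p) → p): 1 > 0.5, so result = 0.5
Checking all 9 assignments confirms none give a value below 0.50.

0.50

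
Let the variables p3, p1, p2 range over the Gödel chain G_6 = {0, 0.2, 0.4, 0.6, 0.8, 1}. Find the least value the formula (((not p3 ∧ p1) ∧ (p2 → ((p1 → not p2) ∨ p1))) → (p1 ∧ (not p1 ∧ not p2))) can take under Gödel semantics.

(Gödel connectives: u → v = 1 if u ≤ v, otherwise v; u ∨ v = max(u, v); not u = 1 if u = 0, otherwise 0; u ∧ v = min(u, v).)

0.00

The minimum is attained at p3 = 0, p1 = 0.2, p2 = 0:
  not p3: Gödel ¬ of 0 = 1 (operand is 0)
  (not p3 ∧ p1) = min(1, 0.2) = 0.2
  not p2: Gödel ¬ of 0 = 1 (operand is 0)
  (p1 → not p2): 0.2 ≤ 1, so result = 1
  ((p1 → not p2) ∨ p1) = max(1, 0.2) = 1
  (p2 → ((p1 → not p2) ∨ p1)): 0 ≤ 1, so result = 1
  ((not p3 ∧ p1) ∧ (p2 → ((p1 → not p2) ∨ p1))) = min(0.2, 1) = 0.2
  not p1: Gödel ¬ of 0.2 = 0 (operand ≠ 0)
  not p2: Gödel ¬ of 0 = 1 (operand is 0)
  (not p1 ∧ not p2) = min(0, 1) = 0
  (p1 ∧ (not p1 ∧ not p2)) = min(0.2, 0) = 0
  (((not p3 ∧ p1) ∧ (p2 → ((p1 → not p2) ∨ p1))) → (p1 ∧ (not p1 ∧ not p2))): 0.2 > 0, so result = 0
Checking all 216 assignments confirms none give a value below 0.00.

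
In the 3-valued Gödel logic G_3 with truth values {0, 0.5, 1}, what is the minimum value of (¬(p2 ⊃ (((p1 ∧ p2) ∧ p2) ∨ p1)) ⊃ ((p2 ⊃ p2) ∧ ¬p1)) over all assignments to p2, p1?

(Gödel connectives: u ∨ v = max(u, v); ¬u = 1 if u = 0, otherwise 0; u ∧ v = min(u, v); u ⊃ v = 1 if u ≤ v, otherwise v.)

Every assignment gives 1. For instance at p2 = 0, p1 = 0:
  (p1 ∧ p2) = min(0, 0) = 0
  ((p1 ∧ p2) ∧ p2) = min(0, 0) = 0
  (((p1 ∧ p2) ∧ p2) ∨ p1) = max(0, 0) = 0
  (p2 ⊃ (((p1 ∧ p2) ∧ p2) ∨ p1)): 0 ≤ 0, so result = 1
  ¬(p2 ⊃ (((p1 ∧ p2) ∧ p2) ∨ p1)): Gödel ¬ of 1 = 0 (operand ≠ 0)
  (p2 ⊃ p2): 0 ≤ 0, so result = 1
  ¬p1: Gödel ¬ of 0 = 1 (operand is 0)
  ((p2 ⊃ p2) ∧ ¬p1) = min(1, 1) = 1
  (¬(p2 ⊃ (((p1 ∧ p2) ∧ p2) ∨ p1)) ⊃ ((p2 ⊃ p2) ∧ ¬p1)): 0 ≤ 1, so result = 1
All 9 assignments give value 1 — the formula is a G_3-tautology.

1.00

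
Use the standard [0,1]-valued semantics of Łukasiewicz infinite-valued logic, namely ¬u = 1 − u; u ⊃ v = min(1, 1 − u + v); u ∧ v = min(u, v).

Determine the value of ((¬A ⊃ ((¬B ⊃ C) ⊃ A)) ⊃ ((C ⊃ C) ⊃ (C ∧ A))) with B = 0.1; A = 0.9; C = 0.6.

0.60

¬A: Łukasiewicz ¬ gives 1 − 0.9 = 0.1
¬B: Łukasiewicz ¬ gives 1 − 0.1 = 0.9
(¬B ⊃ C): min(1, 1 − 0.9 + 0.6) = 0.7
((¬B ⊃ C) ⊃ A): min(1, 1 − 0.7 + 0.9) = 1
(¬A ⊃ ((¬B ⊃ C) ⊃ A)): min(1, 1 − 0.1 + 1) = 1
(C ⊃ C): min(1, 1 − 0.6 + 0.6) = 1
(C ∧ A) = min(0.6, 0.9) = 0.6
((C ⊃ C) ⊃ (C ∧ A)): min(1, 1 − 1 + 0.6) = 0.6
((¬A ⊃ ((¬B ⊃ C) ⊃ A)) ⊃ ((C ⊃ C) ⊃ (C ∧ A))): min(1, 1 − 1 + 0.6) = 0.6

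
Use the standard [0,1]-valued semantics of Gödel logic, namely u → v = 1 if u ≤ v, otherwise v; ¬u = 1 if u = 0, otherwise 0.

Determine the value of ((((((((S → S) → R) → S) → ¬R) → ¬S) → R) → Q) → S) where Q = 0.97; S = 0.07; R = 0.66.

0.07

(S → S): 0.07 ≤ 0.07, so result = 1
((S → S) → R): 1 > 0.66, so result = 0.66
(((S → S) → R) → S): 0.66 > 0.07, so result = 0.07
¬R: Gödel ¬ of 0.66 = 0 (operand ≠ 0)
((((S → S) → R) → S) → ¬R): 0.07 > 0, so result = 0
¬S: Gödel ¬ of 0.07 = 0 (operand ≠ 0)
(((((S → S) → R) → S) → ¬R) → ¬S): 0 ≤ 0, so result = 1
((((((S → S) → R) → S) → ¬R) → ¬S) → R): 1 > 0.66, so result = 0.66
(((((((S → S) → R) → S) → ¬R) → ¬S) → R) → Q): 0.66 ≤ 0.97, so result = 1
((((((((S → S) → R) → S) → ¬R) → ¬S) → R) → Q) → S): 1 > 0.07, so result = 0.07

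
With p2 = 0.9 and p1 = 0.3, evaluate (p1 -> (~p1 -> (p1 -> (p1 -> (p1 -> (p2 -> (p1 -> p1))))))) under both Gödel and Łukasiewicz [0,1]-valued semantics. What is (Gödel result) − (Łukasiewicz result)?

0.00

Gödel evaluation:
  ~p1: Gödel ¬ of 0.3 = 0 (operand ≠ 0)
  (p1 -> p1): 0.3 ≤ 0.3, so result = 1
  (p2 -> (p1 -> p1)): 0.9 ≤ 1, so result = 1
  (p1 -> (p2 -> (p1 -> p1))): 0.3 ≤ 1, so result = 1
  (p1 -> (p1 -> (p2 -> (p1 -> p1)))): 0.3 ≤ 1, so result = 1
  (p1 -> (p1 -> (p1 -> (p2 -> (p1 -> p1))))): 0.3 ≤ 1, so result = 1
  (~p1 -> (p1 -> (p1 -> (p1 -> (p2 -> (p1 -> p1)))))): 0 ≤ 1, so result = 1
  (p1 -> (~p1 -> (p1 -> (p1 -> (p1 -> (p2 -> (p1 -> p1))))))): 0.3 ≤ 1, so result = 1
  Gödel value = 1
Łukasiewicz evaluation:
  ~p1: Łukasiewicz ¬ gives 1 − 0.3 = 0.7
  (p1 -> p1): min(1, 1 − 0.3 + 0.3) = 1
  (p2 -> (p1 -> p1)): min(1, 1 − 0.9 + 1) = 1
  (p1 -> (p2 -> (p1 -> p1))): min(1, 1 − 0.3 + 1) = 1
  (p1 -> (p1 -> (p2 -> (p1 -> p1)))): min(1, 1 − 0.3 + 1) = 1
  (p1 -> (p1 -> (p1 -> (p2 -> (p1 -> p1))))): min(1, 1 − 0.3 + 1) = 1
  (~p1 -> (p1 -> (p1 -> (p1 -> (p2 -> (p1 -> p1)))))): min(1, 1 − 0.7 + 1) = 1
  (p1 -> (~p1 -> (p1 -> (p1 -> (p1 -> (p2 -> (p1 -> p1))))))): min(1, 1 − 0.3 + 1) = 1
  Łukasiewicz value = 1
Difference: 1 − 1 = 0.00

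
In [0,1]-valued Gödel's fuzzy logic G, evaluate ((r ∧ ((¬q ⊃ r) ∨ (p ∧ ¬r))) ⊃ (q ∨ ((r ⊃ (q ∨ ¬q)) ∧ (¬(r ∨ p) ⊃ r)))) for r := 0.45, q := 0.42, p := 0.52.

0.42

¬q: Gödel ¬ of 0.42 = 0 (operand ≠ 0)
(¬q ⊃ r): 0 ≤ 0.45, so result = 1
¬r: Gödel ¬ of 0.45 = 0 (operand ≠ 0)
(p ∧ ¬r) = min(0.52, 0) = 0
((¬q ⊃ r) ∨ (p ∧ ¬r)) = max(1, 0) = 1
(r ∧ ((¬q ⊃ r) ∨ (p ∧ ¬r))) = min(0.45, 1) = 0.45
¬q: Gödel ¬ of 0.42 = 0 (operand ≠ 0)
(q ∨ ¬q) = max(0.42, 0) = 0.42
(r ⊃ (q ∨ ¬q)): 0.45 > 0.42, so result = 0.42
(r ∨ p) = max(0.45, 0.52) = 0.52
¬(r ∨ p): Gödel ¬ of 0.52 = 0 (operand ≠ 0)
(¬(r ∨ p) ⊃ r): 0 ≤ 0.45, so result = 1
((r ⊃ (q ∨ ¬q)) ∧ (¬(r ∨ p) ⊃ r)) = min(0.42, 1) = 0.42
(q ∨ ((r ⊃ (q ∨ ¬q)) ∧ (¬(r ∨ p) ⊃ r))) = max(0.42, 0.42) = 0.42
((r ∧ ((¬q ⊃ r) ∨ (p ∧ ¬r))) ⊃ (q ∨ ((r ⊃ (q ∨ ¬q)) ∧ (¬(r ∨ p) ⊃ r)))): 0.45 > 0.42, so result = 0.42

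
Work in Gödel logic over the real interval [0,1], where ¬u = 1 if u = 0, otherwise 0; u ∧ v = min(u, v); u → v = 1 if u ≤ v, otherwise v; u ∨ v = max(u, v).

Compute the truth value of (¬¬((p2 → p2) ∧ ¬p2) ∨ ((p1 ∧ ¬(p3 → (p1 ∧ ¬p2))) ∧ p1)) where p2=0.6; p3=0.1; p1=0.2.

0.20

(p2 → p2): 0.6 ≤ 0.6, so result = 1
¬p2: Gödel ¬ of 0.6 = 0 (operand ≠ 0)
((p2 → p2) ∧ ¬p2) = min(1, 0) = 0
¬((p2 → p2) ∧ ¬p2): Gödel ¬ of 0 = 1 (operand is 0)
¬¬((p2 → p2) ∧ ¬p2): Gödel ¬ of 1 = 0 (operand ≠ 0)
¬p2: Gödel ¬ of 0.6 = 0 (operand ≠ 0)
(p1 ∧ ¬p2) = min(0.2, 0) = 0
(p3 → (p1 ∧ ¬p2)): 0.1 > 0, so result = 0
¬(p3 → (p1 ∧ ¬p2)): Gödel ¬ of 0 = 1 (operand is 0)
(p1 ∧ ¬(p3 → (p1 ∧ ¬p2))) = min(0.2, 1) = 0.2
((p1 ∧ ¬(p3 → (p1 ∧ ¬p2))) ∧ p1) = min(0.2, 0.2) = 0.2
(¬¬((p2 → p2) ∧ ¬p2) ∨ ((p1 ∧ ¬(p3 → (p1 ∧ ¬p2))) ∧ p1)) = max(0, 0.2) = 0.2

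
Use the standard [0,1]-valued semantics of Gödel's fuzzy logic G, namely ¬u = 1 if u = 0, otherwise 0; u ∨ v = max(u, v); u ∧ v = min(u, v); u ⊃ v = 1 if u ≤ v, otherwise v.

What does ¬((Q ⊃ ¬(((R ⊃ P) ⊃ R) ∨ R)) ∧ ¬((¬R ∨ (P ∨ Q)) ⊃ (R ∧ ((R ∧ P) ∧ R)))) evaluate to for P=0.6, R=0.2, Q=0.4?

1.00

(R ⊃ P): 0.2 ≤ 0.6, so result = 1
((R ⊃ P) ⊃ R): 1 > 0.2, so result = 0.2
(((R ⊃ P) ⊃ R) ∨ R) = max(0.2, 0.2) = 0.2
¬(((R ⊃ P) ⊃ R) ∨ R): Gödel ¬ of 0.2 = 0 (operand ≠ 0)
(Q ⊃ ¬(((R ⊃ P) ⊃ R) ∨ R)): 0.4 > 0, so result = 0
¬R: Gödel ¬ of 0.2 = 0 (operand ≠ 0)
(P ∨ Q) = max(0.6, 0.4) = 0.6
(¬R ∨ (P ∨ Q)) = max(0, 0.6) = 0.6
(R ∧ P) = min(0.2, 0.6) = 0.2
((R ∧ P) ∧ R) = min(0.2, 0.2) = 0.2
(R ∧ ((R ∧ P) ∧ R)) = min(0.2, 0.2) = 0.2
((¬R ∨ (P ∨ Q)) ⊃ (R ∧ ((R ∧ P) ∧ R))): 0.6 > 0.2, so result = 0.2
¬((¬R ∨ (P ∨ Q)) ⊃ (R ∧ ((R ∧ P) ∧ R))): Gödel ¬ of 0.2 = 0 (operand ≠ 0)
((Q ⊃ ¬(((R ⊃ P) ⊃ R) ∨ R)) ∧ ¬((¬R ∨ (P ∨ Q)) ⊃ (R ∧ ((R ∧ P) ∧ R)))) = min(0, 0) = 0
¬((Q ⊃ ¬(((R ⊃ P) ⊃ R) ∨ R)) ∧ ¬((¬R ∨ (P ∨ Q)) ⊃ (R ∧ ((R ∧ P) ∧ R)))): Gödel ¬ of 0 = 1 (operand is 0)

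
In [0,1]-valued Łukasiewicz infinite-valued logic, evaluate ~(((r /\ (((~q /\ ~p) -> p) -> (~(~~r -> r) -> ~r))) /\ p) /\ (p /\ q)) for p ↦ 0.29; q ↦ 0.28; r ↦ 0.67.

0.72

~q: Łukasiewicz ¬ gives 1 − 0.28 = 0.72
~p: Łukasiewicz ¬ gives 1 − 0.29 = 0.71
(~q /\ ~p) = min(0.72, 0.71) = 0.71
((~q /\ ~p) -> p): min(1, 1 − 0.71 + 0.29) = 0.58
~r: Łukasiewicz ¬ gives 1 − 0.67 = 0.33
~~r: Łukasiewicz ¬ gives 1 − 0.33 = 0.67
(~~r -> r): min(1, 1 − 0.67 + 0.67) = 1
~(~~r -> r): Łukasiewicz ¬ gives 1 − 1 = 0
~r: Łukasiewicz ¬ gives 1 − 0.67 = 0.33
(~(~~r -> r) -> ~r): min(1, 1 − 0 + 0.33) = 1
(((~q /\ ~p) -> p) -> (~(~~r -> r) -> ~r)): min(1, 1 − 0.58 + 1) = 1
(r /\ (((~q /\ ~p) -> p) -> (~(~~r -> r) -> ~r))) = min(0.67, 1) = 0.67
((r /\ (((~q /\ ~p) -> p) -> (~(~~r -> r) -> ~r))) /\ p) = min(0.67, 0.29) = 0.29
(p /\ q) = min(0.29, 0.28) = 0.28
(((r /\ (((~q /\ ~p) -> p) -> (~(~~r -> r) -> ~r))) /\ p) /\ (p /\ q)) = min(0.29, 0.28) = 0.28
~(((r /\ (((~q /\ ~p) -> p) -> (~(~~r -> r) -> ~r))) /\ p) /\ (p /\ q)): Łukasiewicz ¬ gives 1 − 0.28 = 0.72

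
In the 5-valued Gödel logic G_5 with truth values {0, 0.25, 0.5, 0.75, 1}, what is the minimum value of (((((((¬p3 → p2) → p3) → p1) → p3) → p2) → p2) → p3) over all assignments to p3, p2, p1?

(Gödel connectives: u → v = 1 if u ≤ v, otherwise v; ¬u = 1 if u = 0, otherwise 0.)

0.00

The minimum is attained at p3 = 0, p2 = 0, p1 = 0:
  ¬p3: Gödel ¬ of 0 = 1 (operand is 0)
  (¬p3 → p2): 1 > 0, so result = 0
  ((¬p3 → p2) → p3): 0 ≤ 0, so result = 1
  (((¬p3 → p2) → p3) → p1): 1 > 0, so result = 0
  ((((¬p3 → p2) → p3) → p1) → p3): 0 ≤ 0, so result = 1
  (((((¬p3 → p2) → p3) → p1) → p3) → p2): 1 > 0, so result = 0
  ((((((¬p3 → p2) → p3) → p1) → p3) → p2) → p2): 0 ≤ 0, so result = 1
  (((((((¬p3 → p2) → p3) → p1) → p3) → p2) → p2) → p3): 1 > 0, so result = 0
Checking all 125 assignments confirms none give a value below 0.00.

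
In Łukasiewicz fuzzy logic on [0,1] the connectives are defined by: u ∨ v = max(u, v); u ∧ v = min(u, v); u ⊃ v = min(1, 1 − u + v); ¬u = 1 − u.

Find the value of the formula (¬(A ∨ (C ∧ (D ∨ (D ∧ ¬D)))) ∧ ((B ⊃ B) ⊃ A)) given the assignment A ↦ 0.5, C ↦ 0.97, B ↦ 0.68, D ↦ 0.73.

¬D: Łukasiewicz ¬ gives 1 − 0.73 = 0.27
(D ∧ ¬D) = min(0.73, 0.27) = 0.27
(D ∨ (D ∧ ¬D)) = max(0.73, 0.27) = 0.73
(C ∧ (D ∨ (D ∧ ¬D))) = min(0.97, 0.73) = 0.73
(A ∨ (C ∧ (D ∨ (D ∧ ¬D)))) = max(0.5, 0.73) = 0.73
¬(A ∨ (C ∧ (D ∨ (D ∧ ¬D)))): Łukasiewicz ¬ gives 1 − 0.73 = 0.27
(B ⊃ B): min(1, 1 − 0.68 + 0.68) = 1
((B ⊃ B) ⊃ A): min(1, 1 − 1 + 0.5) = 0.5
(¬(A ∨ (C ∧ (D ∨ (D ∧ ¬D)))) ∧ ((B ⊃ B) ⊃ A)) = min(0.27, 0.5) = 0.27

0.27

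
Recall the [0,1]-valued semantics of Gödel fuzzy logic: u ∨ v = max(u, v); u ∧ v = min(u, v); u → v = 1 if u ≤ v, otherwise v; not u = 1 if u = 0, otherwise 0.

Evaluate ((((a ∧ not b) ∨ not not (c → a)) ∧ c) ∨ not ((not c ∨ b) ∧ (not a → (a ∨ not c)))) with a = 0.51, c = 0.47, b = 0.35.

not b: Gödel ¬ of 0.35 = 0 (operand ≠ 0)
(a ∧ not b) = min(0.51, 0) = 0
(c → a): 0.47 ≤ 0.51, so result = 1
not (c → a): Gödel ¬ of 1 = 0 (operand ≠ 0)
not not (c → a): Gödel ¬ of 0 = 1 (operand is 0)
((a ∧ not b) ∨ not not (c → a)) = max(0, 1) = 1
(((a ∧ not b) ∨ not not (c → a)) ∧ c) = min(1, 0.47) = 0.47
not c: Gödel ¬ of 0.47 = 0 (operand ≠ 0)
(not c ∨ b) = max(0, 0.35) = 0.35
not a: Gödel ¬ of 0.51 = 0 (operand ≠ 0)
not c: Gödel ¬ of 0.47 = 0 (operand ≠ 0)
(a ∨ not c) = max(0.51, 0) = 0.51
(not a → (a ∨ not c)): 0 ≤ 0.51, so result = 1
((not c ∨ b) ∧ (not a → (a ∨ not c))) = min(0.35, 1) = 0.35
not ((not c ∨ b) ∧ (not a → (a ∨ not c))): Gödel ¬ of 0.35 = 0 (operand ≠ 0)
((((a ∧ not b) ∨ not not (c → a)) ∧ c) ∨ not ((not c ∨ b) ∧ (not a → (a ∨ not c)))) = max(0.47, 0) = 0.47

0.47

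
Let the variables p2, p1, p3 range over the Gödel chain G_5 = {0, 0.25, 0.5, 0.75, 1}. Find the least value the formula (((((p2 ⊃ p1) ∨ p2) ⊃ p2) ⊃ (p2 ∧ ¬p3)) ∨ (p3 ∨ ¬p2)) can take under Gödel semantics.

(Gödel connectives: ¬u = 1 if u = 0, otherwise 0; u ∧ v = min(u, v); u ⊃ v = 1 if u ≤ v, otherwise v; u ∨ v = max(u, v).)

0.25

The minimum is attained at p2 = 0.25, p1 = 0, p3 = 0:
  (p2 ⊃ p1): 0.25 > 0, so result = 0
  ((p2 ⊃ p1) ∨ p2) = max(0, 0.25) = 0.25
  (((p2 ⊃ p1) ∨ p2) ⊃ p2): 0.25 ≤ 0.25, so result = 1
  ¬p3: Gödel ¬ of 0 = 1 (operand is 0)
  (p2 ∧ ¬p3) = min(0.25, 1) = 0.25
  ((((p2 ⊃ p1) ∨ p2) ⊃ p2) ⊃ (p2 ∧ ¬p3)): 1 > 0.25, so result = 0.25
  ¬p2: Gödel ¬ of 0.25 = 0 (operand ≠ 0)
  (p3 ∨ ¬p2) = max(0, 0) = 0
  (((((p2 ⊃ p1) ∨ p2) ⊃ p2) ⊃ (p2 ∧ ¬p3)) ∨ (p3 ∨ ¬p2)) = max(0.25, 0) = 0.25
Checking all 125 assignments confirms none give a value below 0.25.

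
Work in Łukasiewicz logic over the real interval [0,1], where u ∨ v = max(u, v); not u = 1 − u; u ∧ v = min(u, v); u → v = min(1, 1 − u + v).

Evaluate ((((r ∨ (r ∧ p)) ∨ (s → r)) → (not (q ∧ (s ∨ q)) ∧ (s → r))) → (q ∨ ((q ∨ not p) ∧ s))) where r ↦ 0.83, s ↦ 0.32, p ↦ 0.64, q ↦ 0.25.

(r ∧ p) = min(0.83, 0.64) = 0.64
(r ∨ (r ∧ p)) = max(0.83, 0.64) = 0.83
(s → r): min(1, 1 − 0.32 + 0.83) = 1
((r ∨ (r ∧ p)) ∨ (s → r)) = max(0.83, 1) = 1
(s ∨ q) = max(0.32, 0.25) = 0.32
(q ∧ (s ∨ q)) = min(0.25, 0.32) = 0.25
not (q ∧ (s ∨ q)): Łukasiewicz ¬ gives 1 − 0.25 = 0.75
(s → r): min(1, 1 − 0.32 + 0.83) = 1
(not (q ∧ (s ∨ q)) ∧ (s → r)) = min(0.75, 1) = 0.75
(((r ∨ (r ∧ p)) ∨ (s → r)) → (not (q ∧ (s ∨ q)) ∧ (s → r))): min(1, 1 − 1 + 0.75) = 0.75
not p: Łukasiewicz ¬ gives 1 − 0.64 = 0.36
(q ∨ not p) = max(0.25, 0.36) = 0.36
((q ∨ not p) ∧ s) = min(0.36, 0.32) = 0.32
(q ∨ ((q ∨ not p) ∧ s)) = max(0.25, 0.32) = 0.32
((((r ∨ (r ∧ p)) ∨ (s → r)) → (not (q ∧ (s ∨ q)) ∧ (s → r))) → (q ∨ ((q ∨ not p) ∧ s))): min(1, 1 − 0.75 + 0.32) = 0.57

0.57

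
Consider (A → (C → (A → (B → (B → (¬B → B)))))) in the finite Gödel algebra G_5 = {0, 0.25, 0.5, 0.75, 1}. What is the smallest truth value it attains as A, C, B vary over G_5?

1.00

Every assignment gives 1. For instance at A = 0, C = 0, B = 0:
  ¬B: Gödel ¬ of 0 = 1 (operand is 0)
  (¬B → B): 1 > 0, so result = 0
  (B → (¬B → B)): 0 ≤ 0, so result = 1
  (B → (B → (¬B → B))): 0 ≤ 1, so result = 1
  (A → (B → (B → (¬B → B)))): 0 ≤ 1, so result = 1
  (C → (A → (B → (B → (¬B → B))))): 0 ≤ 1, so result = 1
  (A → (C → (A → (B → (B → (¬B → B)))))): 0 ≤ 1, so result = 1
All 125 assignments give value 1 — the formula is a G_5-tautology.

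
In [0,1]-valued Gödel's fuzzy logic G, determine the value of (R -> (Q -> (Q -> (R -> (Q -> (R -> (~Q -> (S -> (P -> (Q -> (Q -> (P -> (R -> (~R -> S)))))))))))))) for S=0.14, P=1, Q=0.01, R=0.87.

1.00

~Q: Gödel ¬ of 0.01 = 0 (operand ≠ 0)
~R: Gödel ¬ of 0.87 = 0 (operand ≠ 0)
(~R -> S): 0 ≤ 0.14, so result = 1
(R -> (~R -> S)): 0.87 ≤ 1, so result = 1
(P -> (R -> (~R -> S))): 1 ≤ 1, so result = 1
(Q -> (P -> (R -> (~R -> S)))): 0.01 ≤ 1, so result = 1
(Q -> (Q -> (P -> (R -> (~R -> S))))): 0.01 ≤ 1, so result = 1
(P -> (Q -> (Q -> (P -> (R -> (~R -> S)))))): 1 ≤ 1, so result = 1
(S -> (P -> (Q -> (Q -> (P -> (R -> (~R -> S))))))): 0.14 ≤ 1, so result = 1
(~Q -> (S -> (P -> (Q -> (Q -> (P -> (R -> (~R -> S)))))))): 0 ≤ 1, so result = 1
(R -> (~Q -> (S -> (P -> (Q -> (Q -> (P -> (R -> (~R -> S))))))))): 0.87 ≤ 1, so result = 1
(Q -> (R -> (~Q -> (S -> (P -> (Q -> (Q -> (P -> (R -> (~R -> S)))))))))): 0.01 ≤ 1, so result = 1
(R -> (Q -> (R -> (~Q -> (S -> (P -> (Q -> (Q -> (P -> (R -> (~R -> S))))))))))): 0.87 ≤ 1, so result = 1
(Q -> (R -> (Q -> (R -> (~Q -> (S -> (P -> (Q -> (Q -> (P -> (R -> (~R -> S)))))))))))): 0.01 ≤ 1, so result = 1
(Q -> (Q -> (R -> (Q -> (R -> (~Q -> (S -> (P -> (Q -> (Q -> (P -> (R -> (~R -> S))))))))))))): 0.01 ≤ 1, so result = 1
(R -> (Q -> (Q -> (R -> (Q -> (R -> (~Q -> (S -> (P -> (Q -> (Q -> (P -> (R -> (~R -> S)))))))))))))): 0.87 ≤ 1, so result = 1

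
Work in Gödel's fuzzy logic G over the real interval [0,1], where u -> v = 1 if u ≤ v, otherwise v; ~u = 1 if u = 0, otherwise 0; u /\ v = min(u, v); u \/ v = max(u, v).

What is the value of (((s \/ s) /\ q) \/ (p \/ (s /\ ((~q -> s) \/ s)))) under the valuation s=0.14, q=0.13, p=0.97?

0.97

(s \/ s) = max(0.14, 0.14) = 0.14
((s \/ s) /\ q) = min(0.14, 0.13) = 0.13
~q: Gödel ¬ of 0.13 = 0 (operand ≠ 0)
(~q -> s): 0 ≤ 0.14, so result = 1
((~q -> s) \/ s) = max(1, 0.14) = 1
(s /\ ((~q -> s) \/ s)) = min(0.14, 1) = 0.14
(p \/ (s /\ ((~q -> s) \/ s))) = max(0.97, 0.14) = 0.97
(((s \/ s) /\ q) \/ (p \/ (s /\ ((~q -> s) \/ s)))) = max(0.13, 0.97) = 0.97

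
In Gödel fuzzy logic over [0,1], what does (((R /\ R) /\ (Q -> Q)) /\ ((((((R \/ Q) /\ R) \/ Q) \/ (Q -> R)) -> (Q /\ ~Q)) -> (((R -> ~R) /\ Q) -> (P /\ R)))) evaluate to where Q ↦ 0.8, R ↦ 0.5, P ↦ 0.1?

0.50

(R /\ R) = min(0.5, 0.5) = 0.5
(Q -> Q): 0.8 ≤ 0.8, so result = 1
((R /\ R) /\ (Q -> Q)) = min(0.5, 1) = 0.5
(R \/ Q) = max(0.5, 0.8) = 0.8
((R \/ Q) /\ R) = min(0.8, 0.5) = 0.5
(((R \/ Q) /\ R) \/ Q) = max(0.5, 0.8) = 0.8
(Q -> R): 0.8 > 0.5, so result = 0.5
((((R \/ Q) /\ R) \/ Q) \/ (Q -> R)) = max(0.8, 0.5) = 0.8
~Q: Gödel ¬ of 0.8 = 0 (operand ≠ 0)
(Q /\ ~Q) = min(0.8, 0) = 0
(((((R \/ Q) /\ R) \/ Q) \/ (Q -> R)) -> (Q /\ ~Q)): 0.8 > 0, so result = 0
~R: Gödel ¬ of 0.5 = 0 (operand ≠ 0)
(R -> ~R): 0.5 > 0, so result = 0
((R -> ~R) /\ Q) = min(0, 0.8) = 0
(P /\ R) = min(0.1, 0.5) = 0.1
(((R -> ~R) /\ Q) -> (P /\ R)): 0 ≤ 0.1, so result = 1
((((((R \/ Q) /\ R) \/ Q) \/ (Q -> R)) -> (Q /\ ~Q)) -> (((R -> ~R) /\ Q) -> (P /\ R))): 0 ≤ 1, so result = 1
(((R /\ R) /\ (Q -> Q)) /\ ((((((R \/ Q) /\ R) \/ Q) \/ (Q -> R)) -> (Q /\ ~Q)) -> (((R -> ~R) /\ Q) -> (P /\ R)))) = min(0.5, 1) = 0.5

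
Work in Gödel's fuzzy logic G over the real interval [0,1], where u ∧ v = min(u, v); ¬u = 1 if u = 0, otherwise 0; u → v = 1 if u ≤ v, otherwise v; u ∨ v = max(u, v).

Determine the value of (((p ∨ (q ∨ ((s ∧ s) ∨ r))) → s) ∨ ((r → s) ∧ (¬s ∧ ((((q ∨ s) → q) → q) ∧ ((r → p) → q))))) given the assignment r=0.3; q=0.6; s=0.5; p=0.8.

(s ∧ s) = min(0.5, 0.5) = 0.5
((s ∧ s) ∨ r) = max(0.5, 0.3) = 0.5
(q ∨ ((s ∧ s) ∨ r)) = max(0.6, 0.5) = 0.6
(p ∨ (q ∨ ((s ∧ s) ∨ r))) = max(0.8, 0.6) = 0.8
((p ∨ (q ∨ ((s ∧ s) ∨ r))) → s): 0.8 > 0.5, so result = 0.5
(r → s): 0.3 ≤ 0.5, so result = 1
¬s: Gödel ¬ of 0.5 = 0 (operand ≠ 0)
(q ∨ s) = max(0.6, 0.5) = 0.6
((q ∨ s) → q): 0.6 ≤ 0.6, so result = 1
(((q ∨ s) → q) → q): 1 > 0.6, so result = 0.6
(r → p): 0.3 ≤ 0.8, so result = 1
((r → p) → q): 1 > 0.6, so result = 0.6
((((q ∨ s) → q) → q) ∧ ((r → p) → q)) = min(0.6, 0.6) = 0.6
(¬s ∧ ((((q ∨ s) → q) → q) ∧ ((r → p) → q))) = min(0, 0.6) = 0
((r → s) ∧ (¬s ∧ ((((q ∨ s) → q) → q) ∧ ((r → p) → q)))) = min(1, 0) = 0
(((p ∨ (q ∨ ((s ∧ s) ∨ r))) → s) ∨ ((r → s) ∧ (¬s ∧ ((((q ∨ s) → q) → q) ∧ ((r → p) → q))))) = max(0.5, 0) = 0.5

0.50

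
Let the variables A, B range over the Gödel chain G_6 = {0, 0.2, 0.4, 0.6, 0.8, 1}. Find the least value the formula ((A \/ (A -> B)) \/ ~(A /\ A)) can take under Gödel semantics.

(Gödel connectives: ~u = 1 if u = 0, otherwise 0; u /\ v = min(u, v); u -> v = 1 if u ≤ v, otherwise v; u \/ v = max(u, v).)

0.20

The minimum is attained at A = 0.2, B = 0:
  (A -> B): 0.2 > 0, so result = 0
  (A \/ (A -> B)) = max(0.2, 0) = 0.2
  (A /\ A) = min(0.2, 0.2) = 0.2
  ~(A /\ A): Gödel ¬ of 0.2 = 0 (operand ≠ 0)
  ((A \/ (A -> B)) \/ ~(A /\ A)) = max(0.2, 0) = 0.2
Checking all 36 assignments confirms none give a value below 0.20.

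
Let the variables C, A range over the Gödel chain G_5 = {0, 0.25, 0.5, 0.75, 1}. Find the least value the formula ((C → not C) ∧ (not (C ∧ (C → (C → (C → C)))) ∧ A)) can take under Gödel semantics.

0.00

The minimum is attained at C = 0, A = 0:
  not C: Gödel ¬ of 0 = 1 (operand is 0)
  (C → not C): 0 ≤ 1, so result = 1
  (C → C): 0 ≤ 0, so result = 1
  (C → (C → C)): 0 ≤ 1, so result = 1
  (C → (C → (C → C))): 0 ≤ 1, so result = 1
  (C ∧ (C → (C → (C → C)))) = min(0, 1) = 0
  not (C ∧ (C → (C → (C → C)))): Gödel ¬ of 0 = 1 (operand is 0)
  (not (C ∧ (C → (C → (C → C)))) ∧ A) = min(1, 0) = 0
  ((C → not C) ∧ (not (C ∧ (C → (C → (C → C)))) ∧ A)) = min(1, 0) = 0
Checking all 25 assignments confirms none give a value below 0.00.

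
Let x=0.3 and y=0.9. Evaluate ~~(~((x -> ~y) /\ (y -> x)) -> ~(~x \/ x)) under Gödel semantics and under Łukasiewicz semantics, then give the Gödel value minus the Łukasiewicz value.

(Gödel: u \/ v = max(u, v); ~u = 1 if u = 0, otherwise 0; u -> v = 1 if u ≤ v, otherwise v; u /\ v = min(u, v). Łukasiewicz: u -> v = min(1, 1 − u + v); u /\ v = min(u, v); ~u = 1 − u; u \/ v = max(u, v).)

Gödel evaluation:
  ~y: Gödel ¬ of 0.9 = 0 (operand ≠ 0)
  (x -> ~y): 0.3 > 0, so result = 0
  (y -> x): 0.9 > 0.3, so result = 0.3
  ((x -> ~y) /\ (y -> x)) = min(0, 0.3) = 0
  ~((x -> ~y) /\ (y -> x)): Gödel ¬ of 0 = 1 (operand is 0)
  ~x: Gödel ¬ of 0.3 = 0 (operand ≠ 0)
  (~x \/ x) = max(0, 0.3) = 0.3
  ~(~x \/ x): Gödel ¬ of 0.3 = 0 (operand ≠ 0)
  (~((x -> ~y) /\ (y -> x)) -> ~(~x \/ x)): 1 > 0, so result = 0
  ~(~((x -> ~y) /\ (y -> x)) -> ~(~x \/ x)): Gödel ¬ of 0 = 1 (operand is 0)
  ~~(~((x -> ~y) /\ (y -> x)) -> ~(~x \/ x)): Gödel ¬ of 1 = 0 (operand ≠ 0)
  Gödel value = 0
Łukasiewicz evaluation:
  ~y: Łukasiewicz ¬ gives 1 − 0.9 = 0.1
  (x -> ~y): min(1, 1 − 0.3 + 0.1) = 0.8
  (y -> x): min(1, 1 − 0.9 + 0.3) = 0.4
  ((x -> ~y) /\ (y -> x)) = min(0.8, 0.4) = 0.4
  ~((x -> ~y) /\ (y -> x)): Łukasiewicz ¬ gives 1 − 0.4 = 0.6
  ~x: Łukasiewicz ¬ gives 1 − 0.3 = 0.7
  (~x \/ x) = max(0.7, 0.3) = 0.7
  ~(~x \/ x): Łukasiewicz ¬ gives 1 − 0.7 = 0.3
  (~((x -> ~y) /\ (y -> x)) -> ~(~x \/ x)): min(1, 1 − 0.6 + 0.3) = 0.7
  ~(~((x -> ~y) /\ (y -> x)) -> ~(~x \/ x)): Łukasiewicz ¬ gives 1 − 0.7 = 0.3
  ~~(~((x -> ~y) /\ (y -> x)) -> ~(~x \/ x)): Łukasiewicz ¬ gives 1 − 0.3 = 0.7
  Łukasiewicz value = 0.7
Difference: 0 − 0.7 = -0.70

-0.70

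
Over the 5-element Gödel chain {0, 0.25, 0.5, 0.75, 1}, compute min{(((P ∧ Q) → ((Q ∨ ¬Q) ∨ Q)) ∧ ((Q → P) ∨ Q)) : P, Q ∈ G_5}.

0.25

The minimum is attained at P = 0, Q = 0.25:
  (P ∧ Q) = min(0, 0.25) = 0
  ¬Q: Gödel ¬ of 0.25 = 0 (operand ≠ 0)
  (Q ∨ ¬Q) = max(0.25, 0) = 0.25
  ((Q ∨ ¬Q) ∨ Q) = max(0.25, 0.25) = 0.25
  ((P ∧ Q) → ((Q ∨ ¬Q) ∨ Q)): 0 ≤ 0.25, so result = 1
  (Q → P): 0.25 > 0, so result = 0
  ((Q → P) ∨ Q) = max(0, 0.25) = 0.25
  (((P ∧ Q) → ((Q ∨ ¬Q) ∨ Q)) ∧ ((Q → P) ∨ Q)) = min(1, 0.25) = 0.25
Checking all 25 assignments confirms none give a value below 0.25.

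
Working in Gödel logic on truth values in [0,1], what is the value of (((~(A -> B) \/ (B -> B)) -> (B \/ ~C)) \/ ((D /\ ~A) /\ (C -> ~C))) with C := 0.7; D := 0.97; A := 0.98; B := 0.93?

0.93

(A -> B): 0.98 > 0.93, so result = 0.93
~(A -> B): Gödel ¬ of 0.93 = 0 (operand ≠ 0)
(B -> B): 0.93 ≤ 0.93, so result = 1
(~(A -> B) \/ (B -> B)) = max(0, 1) = 1
~C: Gödel ¬ of 0.7 = 0 (operand ≠ 0)
(B \/ ~C) = max(0.93, 0) = 0.93
((~(A -> B) \/ (B -> B)) -> (B \/ ~C)): 1 > 0.93, so result = 0.93
~A: Gödel ¬ of 0.98 = 0 (operand ≠ 0)
(D /\ ~A) = min(0.97, 0) = 0
~C: Gödel ¬ of 0.7 = 0 (operand ≠ 0)
(C -> ~C): 0.7 > 0, so result = 0
((D /\ ~A) /\ (C -> ~C)) = min(0, 0) = 0
(((~(A -> B) \/ (B -> B)) -> (B \/ ~C)) \/ ((D /\ ~A) /\ (C -> ~C))) = max(0.93, 0) = 0.93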